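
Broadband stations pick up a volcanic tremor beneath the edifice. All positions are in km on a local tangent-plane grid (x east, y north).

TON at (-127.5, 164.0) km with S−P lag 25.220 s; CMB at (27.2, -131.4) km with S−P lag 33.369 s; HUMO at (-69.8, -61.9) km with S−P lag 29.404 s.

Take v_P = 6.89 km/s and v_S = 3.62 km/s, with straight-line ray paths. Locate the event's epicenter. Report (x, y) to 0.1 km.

Distance from S−P lag: d = Δt · v_P v_S / (v_P − v_S) = Δt · (6.89·3.62)/(6.89−3.62) ≈ 7.6275·Δt.
So d_TON = 192.36, d_CMB = 254.52, d_HUMO = 224.28 km.
Circle about each station: (x + 127.5)² + (y − 164.0)² = 192.36²; (x − 27.2)² + (y + 131.4)² = 254.52²; (x + 69.8)² + (y + 61.9)² = 224.28².
Subtracting pairs of circle equations eliminates x²+y² and gives linear equations (the radical axes):
309.4 x − 590.8 y = -52924.51
115.4 x − 451.8 y = -47747.75
Solving the 2×2 system: x ≈ 60.0, y ≈ 121.0 km.
Check against TON (with the unrounded x, y): √((x + 127.5)²+(y − 164.0)²) = 192.39 ≈ 192.36 km. ✓

(60.0, 121.0)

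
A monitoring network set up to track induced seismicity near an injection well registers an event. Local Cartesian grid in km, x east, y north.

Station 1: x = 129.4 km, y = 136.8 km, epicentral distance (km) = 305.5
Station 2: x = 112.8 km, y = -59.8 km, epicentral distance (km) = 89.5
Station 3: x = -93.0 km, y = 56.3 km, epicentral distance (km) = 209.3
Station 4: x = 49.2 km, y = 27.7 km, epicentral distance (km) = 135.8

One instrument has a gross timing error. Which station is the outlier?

Solve using three stations at a time. Using Station 2, Station 3, Station 4 (subtract circle equations pairwise → linear system) gives (x, y) ≈ (37.2, -107.5).
Distances from that point to each station vs reported:
  Station 1: calculated 261.1 vs reported 305.5 → residual 44.4 km
  Station 2: calculated 89.4 vs reported 89.5 → residual 0.1 km
  Station 3: calculated 209.2 vs reported 209.3 → residual 0.1 km
  Station 4: calculated 135.7 vs reported 135.8 → residual 0.1 km
Station 2, Station 3, Station 4 are mutually consistent (residuals ≈ 0); Station 1 is off by 44.4 km.

Station 1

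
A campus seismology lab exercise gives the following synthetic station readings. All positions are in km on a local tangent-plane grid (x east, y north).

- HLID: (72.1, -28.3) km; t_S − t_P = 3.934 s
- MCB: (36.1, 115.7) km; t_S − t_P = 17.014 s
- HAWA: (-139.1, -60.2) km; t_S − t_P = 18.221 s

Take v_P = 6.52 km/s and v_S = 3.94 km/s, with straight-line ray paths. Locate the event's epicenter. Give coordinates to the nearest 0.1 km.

Distance from S−P lag: d = Δt · v_P v_S / (v_P − v_S) = Δt · (6.52·3.94)/(6.52−3.94) ≈ 9.9569·Δt.
So d_HLID = 39.17, d_MCB = 169.41, d_HAWA = 181.42 km.
Circle about each station: (x − 72.1)² + (y + 28.3)² = 39.17²; (x − 36.1)² + (y − 115.7)² = 169.41²; (x + 139.1)² + (y + 60.2)² = 181.42².
Subtracting the HLID equation from the MCB and HAWA equations removes the quadratic terms:
-72.0 x + 288.0 y = -18475.06
-422.4 x − 63.8 y = -14405.38
Solving the 2×2 system: x ≈ 42.2, y ≈ -53.6 km.
Check against HLID (with the unrounded x, y): √((x − 72.1)²+(y + 28.3)²) = 39.17 ≈ 39.17 km. ✓

42.2 km east, -53.6 km north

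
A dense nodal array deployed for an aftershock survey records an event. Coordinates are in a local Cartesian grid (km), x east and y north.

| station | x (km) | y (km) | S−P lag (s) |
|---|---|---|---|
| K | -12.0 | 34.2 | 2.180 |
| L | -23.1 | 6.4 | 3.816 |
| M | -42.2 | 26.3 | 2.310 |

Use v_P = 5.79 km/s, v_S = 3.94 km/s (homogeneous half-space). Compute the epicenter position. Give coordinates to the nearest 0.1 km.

-31.5 km east, 52.7 km north

Distance from S−P lag: d = Δt · v_P v_S / (v_P − v_S) = Δt · (5.79·3.94)/(5.79−3.94) ≈ 12.3311·Δt.
So d_K = 26.88, d_L = 47.06, d_M = 28.48 km.
Circle about each station: (x + 12.0)² + (y − 34.2)² = 26.88²; (x + 23.1)² + (y − 6.4)² = 47.06²; (x + 42.2)² + (y − 26.3)² = 28.48².
Subtracting the K equation from the L and M equations removes the quadratic terms:
-22.2 x − 55.6 y = -2231.18
-60.4 x − 15.8 y = 1070.31
Solving the 2×2 system: x ≈ -31.5, y ≈ 52.7 km.
Check against K (with the unrounded x, y): √((x + 12.0)²+(y − 34.2)²) = 26.89 ≈ 26.88 km. ✓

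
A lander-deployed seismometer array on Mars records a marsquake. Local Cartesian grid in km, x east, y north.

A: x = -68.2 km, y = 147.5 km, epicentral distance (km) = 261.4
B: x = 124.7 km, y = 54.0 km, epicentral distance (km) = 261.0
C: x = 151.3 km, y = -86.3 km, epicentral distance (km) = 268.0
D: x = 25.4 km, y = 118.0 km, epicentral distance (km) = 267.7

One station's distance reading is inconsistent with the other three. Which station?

Solve using three stations at a time. Using A, C, D (subtract circle equations pairwise → linear system) gives (x, y) ≈ (-115.5, -109.4).
Distances from that point to each station vs reported:
  A: calculated 261.2 vs reported 261.4 → residual 0.2 km
  B: calculated 290.5 vs reported 261.0 → residual 29.5 km
  C: calculated 267.8 vs reported 268.0 → residual 0.2 km
  D: calculated 267.5 vs reported 267.7 → residual 0.2 km
A, C, D are mutually consistent (residuals ≈ 0); B is off by 29.5 km.

B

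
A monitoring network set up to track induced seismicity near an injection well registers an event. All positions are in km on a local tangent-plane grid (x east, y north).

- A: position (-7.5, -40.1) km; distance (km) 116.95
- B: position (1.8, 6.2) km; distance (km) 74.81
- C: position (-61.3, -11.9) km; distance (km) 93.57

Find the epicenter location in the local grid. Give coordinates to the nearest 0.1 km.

Circle about each station: (x + 7.5)² + (y + 40.1)² = 116.95²; (x − 1.8)² + (y − 6.2)² = 74.81²; (x + 61.3)² + (y + 11.9)² = 93.57².
Subtracting pairs of circle equations eliminates x²+y² and gives linear equations (the radical axes):
18.6 x + 92.6 y = 6458.19
-107.6 x + 56.4 y = 7157.00
Solving the 2×2 system: x ≈ -27.1, y ≈ 75.2 km.

x ≈ -27.1 km, y ≈ 75.2 km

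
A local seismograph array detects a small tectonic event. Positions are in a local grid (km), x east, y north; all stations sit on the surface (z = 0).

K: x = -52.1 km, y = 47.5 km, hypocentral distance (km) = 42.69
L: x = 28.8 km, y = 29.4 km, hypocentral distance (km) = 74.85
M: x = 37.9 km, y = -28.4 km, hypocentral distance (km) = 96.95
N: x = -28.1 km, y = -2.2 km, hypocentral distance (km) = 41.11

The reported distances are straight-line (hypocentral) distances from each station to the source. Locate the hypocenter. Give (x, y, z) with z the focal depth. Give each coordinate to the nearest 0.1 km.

Each station gives a sphere (x−x_i)² + (y−y_i)² + z² = d_i² (stations at z=0).
Subtracting the K sphere from L and M: z² cancels, leaving linear equations in x and y:
161.8 x − 36.2 y = -7056.95
180.0 x − 151.8 y = -10304.56
Solving: x ≈ -38.693, y ≈ 22.002 km (keep extra digits for the depth step; rounded: -38.7, 22.0).
Then from the K sphere: z² = 42.69² − (x + 52.1)² − (y − 47.5)² with x = -38.693, y = 22.002, so z ≈ 31.505 ≈ 31.5 km.
Check against N (with the unrounded solution): distance 41.12 ≈ 41.11 km. ✓

x ≈ -38.7 km, y ≈ 22.0 km, depth ≈ 31.5 km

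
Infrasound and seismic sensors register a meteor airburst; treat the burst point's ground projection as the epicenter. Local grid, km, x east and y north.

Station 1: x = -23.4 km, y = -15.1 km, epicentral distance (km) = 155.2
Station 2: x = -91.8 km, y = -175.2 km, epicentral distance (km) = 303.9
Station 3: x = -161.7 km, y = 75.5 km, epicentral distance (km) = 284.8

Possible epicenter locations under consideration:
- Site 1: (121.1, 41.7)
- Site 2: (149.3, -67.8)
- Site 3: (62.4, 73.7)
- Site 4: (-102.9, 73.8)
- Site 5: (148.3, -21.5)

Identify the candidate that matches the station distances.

Site 1

For each candidate, compare |candidate − station| to the reported distance:
Site 1: residuals Station 1 0.1, Station 2 0.0, Station 3 0.0 → max 0.1 km
Site 2: residuals Station 1 25.4, Station 2 40.0, Station 3 57.6 → max 57.6 km
Site 3: residuals Station 1 31.7, Station 2 11.1, Station 3 60.7 → max 60.7 km
Site 4: residuals Station 1 35.9, Station 2 54.7, Station 3 226.0 → max 226.0 km
Site 5: residuals Station 1 16.6, Station 2 18.8, Station 3 40.0 → max 40.0 km
Only Site 1 has all residuals ≈ 0.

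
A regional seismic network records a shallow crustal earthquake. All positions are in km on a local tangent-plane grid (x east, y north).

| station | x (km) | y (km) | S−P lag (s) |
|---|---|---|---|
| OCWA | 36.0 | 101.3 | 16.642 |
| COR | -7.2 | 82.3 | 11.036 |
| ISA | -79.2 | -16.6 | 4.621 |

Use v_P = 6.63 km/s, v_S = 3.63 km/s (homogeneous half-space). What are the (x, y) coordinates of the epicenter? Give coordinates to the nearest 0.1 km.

-69.2 km east, 19.1 km north

Distance from S−P lag: d = Δt · v_P v_S / (v_P − v_S) = Δt · (6.63·3.63)/(6.63−3.63) ≈ 8.0223·Δt.
So d_OCWA = 133.51, d_COR = 88.53, d_ISA = 37.07 km.
Circle about each station: (x − 36.0)² + (y − 101.3)² = 133.51²; (x + 7.2)² + (y − 82.3)² = 88.53²; (x + 79.2)² + (y + 16.6)² = 37.07².
Subtracting the OCWA equation from the COR and ISA equations removes the quadratic terms:
-86.4 x − 38.0 y = 5254.80
-230.4 x − 235.8 y = 11441.25
Solving the 2×2 system: x ≈ -69.2, y ≈ 19.1 km.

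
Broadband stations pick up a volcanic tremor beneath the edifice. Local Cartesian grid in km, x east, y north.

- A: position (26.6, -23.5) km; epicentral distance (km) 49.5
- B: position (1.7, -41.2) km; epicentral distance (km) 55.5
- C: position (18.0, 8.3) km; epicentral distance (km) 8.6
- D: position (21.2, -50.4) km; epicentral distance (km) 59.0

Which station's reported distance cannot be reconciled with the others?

Solve using three stations at a time. Using B, C, D (subtract circle equations pairwise → linear system) gives (x, y) ≈ (26.7, 8.4).
Distances from that point to each station vs reported:
  A: calculated 31.9 vs reported 49.5 → residual 17.6 km
  B: calculated 55.5 vs reported 55.5 → residual 0.0 km
  C: calculated 8.7 vs reported 8.6 → residual 0.1 km
  D: calculated 59.0 vs reported 59.0 → residual 0.0 km
B, C, D are mutually consistent (residuals ≈ 0); A is off by 17.6 km.

A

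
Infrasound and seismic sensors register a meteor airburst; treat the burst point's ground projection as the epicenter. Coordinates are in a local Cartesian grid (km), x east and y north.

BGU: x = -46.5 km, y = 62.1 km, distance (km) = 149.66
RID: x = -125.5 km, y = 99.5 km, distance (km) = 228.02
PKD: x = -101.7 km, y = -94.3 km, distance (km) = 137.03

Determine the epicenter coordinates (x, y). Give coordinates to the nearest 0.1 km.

Circle about each station: (x + 46.5)² + (y − 62.1)² = 149.66²; (x + 125.5)² + (y − 99.5)² = 228.02²; (x + 101.7)² + (y + 94.3)² = 137.03².
Subtracting pairs of circle equations eliminates x²+y² and gives linear equations (the radical axes):
-158.0 x + 74.8 y = -9963.16
-110.4 x − 312.8 y = 16837.61
Solving the 2×2 system: x ≈ 32.2, y ≈ -65.2 km.

32.2 km east, -65.2 km north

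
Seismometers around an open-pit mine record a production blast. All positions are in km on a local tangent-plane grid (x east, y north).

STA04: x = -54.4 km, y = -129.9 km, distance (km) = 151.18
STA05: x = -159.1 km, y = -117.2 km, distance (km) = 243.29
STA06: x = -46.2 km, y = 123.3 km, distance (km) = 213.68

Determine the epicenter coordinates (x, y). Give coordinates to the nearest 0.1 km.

x ≈ 75.4 km, y ≈ -52.4 km

Circle about each station: (x + 54.4)² + (y + 129.9)² = 151.18²; (x + 159.1)² + (y + 117.2)² = 243.29²; (x + 46.2)² + (y − 123.3)² = 213.68².
Subtracting the STA04 equation from the STA05 and STA06 equations removes the quadratic terms:
-209.4 x + 25.4 y = -17119.35
16.4 x + 506.4 y = -25299.79
Solving the 2×2 system: x ≈ 75.4, y ≈ -52.4 km.
Check against STA04 (with the unrounded x, y): √((x + 54.4)²+(y + 129.9)²) = 151.17 ≈ 151.18 km. ✓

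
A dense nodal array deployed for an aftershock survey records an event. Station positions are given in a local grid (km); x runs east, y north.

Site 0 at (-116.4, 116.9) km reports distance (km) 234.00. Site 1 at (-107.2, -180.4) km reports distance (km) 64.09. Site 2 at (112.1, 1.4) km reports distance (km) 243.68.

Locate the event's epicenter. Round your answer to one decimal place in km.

Circle about each station: (x + 116.4)² + (y − 116.9)² = 234.00²; (x + 107.2)² + (y + 180.4)² = 64.09²; (x − 112.1)² + (y − 1.4)² = 243.68².
Subtracting pairs of circle equations eliminates x²+y² and gives linear equations (the radical axes):
18.4 x − 594.6 y = 67469.90
457.0 x − 231.0 y = -19270.14
Solving the 2×2 system: x ≈ -101.1, y ≈ -116.6 km.
Check against Site 0 (with the unrounded x, y): √((x + 116.4)²+(y − 116.9)²) = 234.00 ≈ 234.00 km. ✓

-101.1 km east, -116.6 km north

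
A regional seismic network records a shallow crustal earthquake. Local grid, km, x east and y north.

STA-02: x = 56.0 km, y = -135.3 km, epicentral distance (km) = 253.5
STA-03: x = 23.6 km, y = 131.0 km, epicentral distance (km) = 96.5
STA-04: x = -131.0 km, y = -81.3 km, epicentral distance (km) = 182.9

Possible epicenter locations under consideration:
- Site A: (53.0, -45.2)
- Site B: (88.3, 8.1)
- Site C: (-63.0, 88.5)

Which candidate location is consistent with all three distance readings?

Site C

For each candidate, compare |candidate − station| to the reported distance:
Site A: residuals STA-02 163.4, STA-03 82.1, STA-04 4.6 → max 163.4 km
Site B: residuals STA-02 106.5, STA-03 42.4, STA-04 53.9 → max 106.5 km
Site C: residuals STA-02 0.0, STA-03 0.0, STA-04 0.0 → max 0.0 km
Only Site C has all residuals ≈ 0.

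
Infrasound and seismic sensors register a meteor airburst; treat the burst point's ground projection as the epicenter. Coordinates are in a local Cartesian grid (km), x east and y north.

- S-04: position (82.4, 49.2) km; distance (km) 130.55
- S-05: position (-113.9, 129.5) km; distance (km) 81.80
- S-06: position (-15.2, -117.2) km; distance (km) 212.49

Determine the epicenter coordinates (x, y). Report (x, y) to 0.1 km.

-40.3 km east, 93.8 km north

Circle about each station: (x − 82.4)² + (y − 49.2)² = 130.55²; (x + 113.9)² + (y − 129.5)² = 81.80²; (x + 15.2)² + (y + 117.2)² = 212.49².
Subtracting pairs of circle equations eliminates x²+y² and gives linear equations (the radical axes):
-392.6 x + 160.6 y = 30885.12
-195.2 x − 332.8 y = -23352.22
Solving the 2×2 system: x ≈ -40.3, y ≈ 93.8 km.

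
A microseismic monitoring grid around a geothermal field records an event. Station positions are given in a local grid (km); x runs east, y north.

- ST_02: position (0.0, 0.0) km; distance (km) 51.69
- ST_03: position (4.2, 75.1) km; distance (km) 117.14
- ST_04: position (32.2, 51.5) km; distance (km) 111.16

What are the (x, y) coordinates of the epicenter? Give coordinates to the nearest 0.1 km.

Circle about each station: x² + y² = 51.69²; (x − 4.2)² + (y − 75.1)² = 117.14²; (x − 32.2)² + (y − 51.5)² = 111.16².
Subtracting the ST_02 equation from the ST_03 and ST_04 equations removes the quadratic terms:
8.4 x + 150.2 y = -5392.27
64.4 x + 103.0 y = -5995.60
Solving the 2×2 system: x ≈ -39.2, y ≈ -33.7 km.
Check against ST_02 (with the unrounded x, y): √(x²+y²) = 51.69 ≈ 51.69 km. ✓

(-39.2, -33.7)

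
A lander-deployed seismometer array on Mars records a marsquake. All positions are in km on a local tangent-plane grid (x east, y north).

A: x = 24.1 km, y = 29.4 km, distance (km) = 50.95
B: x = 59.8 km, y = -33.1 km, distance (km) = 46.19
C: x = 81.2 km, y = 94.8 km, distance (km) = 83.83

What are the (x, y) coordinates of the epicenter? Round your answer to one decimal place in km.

x ≈ 71.8 km, y ≈ 11.5 km

Circle about each station: (x − 24.1)² + (y − 29.4)² = 50.95²; (x − 59.8)² + (y + 33.1)² = 46.19²; (x − 81.2)² + (y − 94.8)² = 83.83².
Subtracting the A equation from the B and C equations removes the quadratic terms:
71.4 x − 125.0 y = 3688.87
114.2 x + 130.8 y = 9703.74
Solving the 2×2 system: x ≈ 71.8, y ≈ 11.5 km.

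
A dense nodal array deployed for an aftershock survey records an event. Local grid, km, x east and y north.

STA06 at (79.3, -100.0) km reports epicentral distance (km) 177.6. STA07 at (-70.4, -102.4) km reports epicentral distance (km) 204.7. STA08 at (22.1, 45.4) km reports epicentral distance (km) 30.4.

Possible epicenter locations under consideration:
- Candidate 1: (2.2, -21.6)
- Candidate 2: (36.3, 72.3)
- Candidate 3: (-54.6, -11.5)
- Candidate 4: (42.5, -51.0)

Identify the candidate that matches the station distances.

Candidate 2

For each candidate, compare |candidate − station| to the reported distance:
Candidate 1: residuals STA06 67.6, STA07 96.1, STA08 39.5 → max 96.1 km
Candidate 2: residuals STA06 0.0, STA07 0.0, STA08 0.0 → max 0.0 km
Candidate 3: residuals STA06 17.1, STA07 112.4, STA08 65.1 → max 112.4 km
Candidate 4: residuals STA06 116.3, STA07 80.7, STA08 68.1 → max 116.3 km
Only Candidate 2 has all residuals ≈ 0.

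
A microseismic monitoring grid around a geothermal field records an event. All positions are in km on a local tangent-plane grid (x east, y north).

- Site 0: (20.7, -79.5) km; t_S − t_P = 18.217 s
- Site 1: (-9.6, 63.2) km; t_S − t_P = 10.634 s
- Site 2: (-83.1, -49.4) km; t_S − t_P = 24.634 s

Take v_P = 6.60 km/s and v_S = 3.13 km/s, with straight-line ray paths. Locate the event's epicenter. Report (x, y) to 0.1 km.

Distance from S−P lag: d = Δt · v_P v_S / (v_P − v_S) = Δt · (6.60·3.13)/(6.60−3.13) ≈ 5.9533·Δt.
So d_Site 0 = 108.45, d_Site 1 = 63.31, d_Site 2 = 146.65 km.
Circle about each station: (x − 20.7)² + (y + 79.5)² = 108.45²; (x + 9.6)² + (y − 63.2)² = 63.31²; (x + 83.1)² + (y + 49.4)² = 146.65².
Subtracting the Site 0 equation from the Site 1 and Site 2 equations removes the quadratic terms:
-60.6 x + 285.4 y = 5090.91
-207.6 x + 60.2 y = -7147.59
Solving the 2×2 system: x ≈ 42.2, y ≈ 26.8 km.
Check against Site 0 (with the unrounded x, y): √((x − 20.7)²+(y + 79.5)²) = 108.45 ≈ 108.45 km. ✓

(42.2, 26.8)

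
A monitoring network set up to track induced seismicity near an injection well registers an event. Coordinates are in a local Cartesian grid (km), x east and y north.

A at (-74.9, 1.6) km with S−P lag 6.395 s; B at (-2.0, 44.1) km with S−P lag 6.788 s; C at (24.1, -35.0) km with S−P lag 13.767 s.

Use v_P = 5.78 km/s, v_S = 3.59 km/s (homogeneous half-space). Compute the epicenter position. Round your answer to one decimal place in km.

(-64.0, 61.2)

Distance from S−P lag: d = Δt · v_P v_S / (v_P − v_S) = Δt · (5.78·3.59)/(5.78−3.59) ≈ 9.4750·Δt.
So d_A = 60.59, d_B = 64.32, d_C = 130.44 km.
Circle about each station: (x + 74.9)² + (y − 1.6)² = 60.59²; (x + 2.0)² + (y − 44.1)² = 64.32²; (x − 24.1)² + (y + 35.0)² = 130.44².
Subtracting the A equation from the B and C equations removes the quadratic terms:
145.8 x + 85.0 y = -4129.67
198.0 x − 73.2 y = -17150.21
Solving the 2×2 system: x ≈ -64.0, y ≈ 61.2 km.
Check against A (with the unrounded x, y): √((x + 74.9)²+(y − 1.6)²) = 60.58 ≈ 60.59 km. ✓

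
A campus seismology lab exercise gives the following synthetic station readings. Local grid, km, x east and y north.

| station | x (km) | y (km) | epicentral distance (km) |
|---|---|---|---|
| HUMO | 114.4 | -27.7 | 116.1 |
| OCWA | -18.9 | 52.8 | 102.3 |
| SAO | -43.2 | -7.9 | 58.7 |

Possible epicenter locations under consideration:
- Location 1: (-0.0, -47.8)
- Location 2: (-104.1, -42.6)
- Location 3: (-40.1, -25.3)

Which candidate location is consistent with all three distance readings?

For each candidate, compare |candidate − station| to the reported distance:
Location 1: residuals HUMO 0.1, OCWA 0.1, SAO 0.1 → max 0.1 km
Location 2: residuals HUMO 102.9, OCWA 25.6, SAO 11.4 → max 102.9 km
Location 3: residuals HUMO 38.4, OCWA 21.4, SAO 41.0 → max 41.0 km
Only Location 1 has all residuals ≈ 0.

Location 1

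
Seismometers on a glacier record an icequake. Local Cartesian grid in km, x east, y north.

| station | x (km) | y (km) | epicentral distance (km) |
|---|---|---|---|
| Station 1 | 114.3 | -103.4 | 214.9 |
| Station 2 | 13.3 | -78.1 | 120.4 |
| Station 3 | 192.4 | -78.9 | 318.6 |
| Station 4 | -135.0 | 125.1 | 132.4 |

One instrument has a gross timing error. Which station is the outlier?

Station 3

Solve using three stations at a time. Using Station 1, Station 2, Station 4 (subtract circle equations pairwise → linear system) gives (x, y) ≈ (-67.5, 11.2).
Distances from that point to each station vs reported:
  Station 1: calculated 214.9 vs reported 214.9 → residual 0.0 km
  Station 2: calculated 120.4 vs reported 120.4 → residual 0.0 km
  Station 3: calculated 275.1 vs reported 318.6 → residual 43.5 km
  Station 4: calculated 132.4 vs reported 132.4 → residual 0.0 km
Station 1, Station 2, Station 4 are mutually consistent (residuals ≈ 0); Station 3 is off by 43.5 km.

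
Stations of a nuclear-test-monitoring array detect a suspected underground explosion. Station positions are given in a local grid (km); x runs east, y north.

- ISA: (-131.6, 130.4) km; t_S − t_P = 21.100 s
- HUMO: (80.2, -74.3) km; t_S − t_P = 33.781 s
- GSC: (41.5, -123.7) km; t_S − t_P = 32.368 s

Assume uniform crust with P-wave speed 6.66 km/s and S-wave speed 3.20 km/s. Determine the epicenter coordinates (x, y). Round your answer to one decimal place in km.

-113.5 km east, 1.7 km north

Distance from S−P lag: d = Δt · v_P v_S / (v_P − v_S) = Δt · (6.66·3.20)/(6.66−3.20) ≈ 6.1595·Δt.
So d_ISA = 129.97, d_HUMO = 208.08, d_GSC = 199.37 km.
Circle about each station: (x + 131.6)² + (y − 130.4)² = 129.97²; (x − 80.2)² + (y + 74.3)² = 208.08²; (x − 41.5)² + (y + 123.7)² = 199.37².
Subtracting the ISA equation from the HUMO and GSC equations removes the quadratic terms:
423.6 x − 409.4 y = -48775.28
346.2 x − 508.2 y = -40154.98
Solving the 2×2 system: x ≈ -113.5, y ≈ 1.7 km.
Check against ISA (with the unrounded x, y): √((x + 131.6)²+(y − 130.4)²) = 129.98 ≈ 129.97 km. ✓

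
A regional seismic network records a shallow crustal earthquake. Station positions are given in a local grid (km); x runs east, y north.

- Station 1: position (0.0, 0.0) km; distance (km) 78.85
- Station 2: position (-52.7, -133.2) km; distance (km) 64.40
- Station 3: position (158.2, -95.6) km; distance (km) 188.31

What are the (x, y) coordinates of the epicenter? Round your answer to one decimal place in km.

(-28.8, -73.4)

Circle about each station: x² + y² = 78.85²; (x + 52.7)² + (y + 133.2)² = 64.40²; (x − 158.2)² + (y + 95.6)² = 188.31².
Subtracting the Station 1 equation from the Station 2 and Station 3 equations removes the quadratic terms:
-105.4 x − 266.4 y = 22589.49
316.4 x − 191.2 y = 4923.27
Solving the 2×2 system: x ≈ -28.8, y ≈ -73.4 km.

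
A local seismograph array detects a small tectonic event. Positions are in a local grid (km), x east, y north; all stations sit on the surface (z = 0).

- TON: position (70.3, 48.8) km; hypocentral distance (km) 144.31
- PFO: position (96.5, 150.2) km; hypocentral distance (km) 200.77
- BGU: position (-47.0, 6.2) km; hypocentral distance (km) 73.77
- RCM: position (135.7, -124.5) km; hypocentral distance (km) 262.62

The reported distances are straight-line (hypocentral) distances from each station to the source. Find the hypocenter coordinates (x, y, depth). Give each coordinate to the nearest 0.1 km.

(-58.5, 40.1, 64.5)

Each station gives a sphere (x−x_i)² + (y−y_i)² + z² = d_i² (stations at z=0).
Subtracting the TON sphere from PFO and BGU: z² cancels, leaving linear equations in x and y:
52.4 x + 202.8 y = 5065.54
-234.6 x − 85.2 y = 10307.27
Solving: x ≈ -58.496, y ≈ 40.092 km (keep extra digits for the depth step; rounded: -58.5, 40.1).
Then from the TON sphere: z² = 144.31² − (x − 70.3)² − (y − 48.8)² with x = -58.496, y = 40.092, so z ≈ 64.507 ≈ 64.5 km.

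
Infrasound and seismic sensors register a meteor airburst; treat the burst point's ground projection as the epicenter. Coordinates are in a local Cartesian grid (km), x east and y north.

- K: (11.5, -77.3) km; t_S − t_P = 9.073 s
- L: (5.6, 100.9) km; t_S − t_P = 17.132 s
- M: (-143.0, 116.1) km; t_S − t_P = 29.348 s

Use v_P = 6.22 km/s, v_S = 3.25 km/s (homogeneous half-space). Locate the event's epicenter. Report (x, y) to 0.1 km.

Distance from S−P lag: d = Δt · v_P v_S / (v_P − v_S) = Δt · (6.22·3.25)/(6.22−3.25) ≈ 6.8064·Δt.
So d_K = 61.75, d_L = 116.61, d_M = 199.75 km.
Circle about each station: (x − 11.5)² + (y + 77.3)² = 61.75²; (x − 5.6)² + (y − 100.9)² = 116.61²; (x + 143.0)² + (y − 116.1)² = 199.75².
Subtracting the K equation from the L and M equations removes the quadratic terms:
-11.8 x + 356.4 y = -5680.20
-309.0 x + 386.8 y = -8266.33
Solving the 2×2 system: x ≈ 7.1, y ≈ -15.7 km.

7.1 km east, -15.7 km north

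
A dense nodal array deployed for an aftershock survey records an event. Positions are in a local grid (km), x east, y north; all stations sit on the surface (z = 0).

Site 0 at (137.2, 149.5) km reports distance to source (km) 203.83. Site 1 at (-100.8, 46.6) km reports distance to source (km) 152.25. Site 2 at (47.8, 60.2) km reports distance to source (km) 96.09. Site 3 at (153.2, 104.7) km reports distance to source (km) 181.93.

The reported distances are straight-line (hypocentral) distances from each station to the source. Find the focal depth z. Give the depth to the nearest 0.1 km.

Each station gives a sphere (x−x_i)² + (y−y_i)² + z² = d_i² (stations at z=0).
Subtracting the Site 0 sphere from Site 1 and Site 2: z² cancels, leaving linear equations in x and y:
-476.0 x − 205.8 y = -10475.28
-178.8 x − 178.6 y = -2951.83
Solving: x ≈ 26.203, y ≈ -9.704 km (keep extra digits for the depth step; rounded: 26.2, -9.7).
Then from the Site 0 sphere: z² = 203.83² − (x − 137.2)² − (y − 149.5)² with x = 26.203, y = -9.704, so z ≈ 62.293 ≈ 62.3 km.

62.3 km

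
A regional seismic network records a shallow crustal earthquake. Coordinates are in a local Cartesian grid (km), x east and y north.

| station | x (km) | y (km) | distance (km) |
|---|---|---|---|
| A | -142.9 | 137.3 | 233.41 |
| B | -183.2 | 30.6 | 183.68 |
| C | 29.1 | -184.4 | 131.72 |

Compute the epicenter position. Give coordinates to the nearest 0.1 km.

(-26.3, -64.9)

Circle about each station: (x + 142.9)² + (y − 137.3)² = 233.41²; (x + 183.2)² + (y − 30.6)² = 183.68²; (x − 29.1)² + (y + 184.4)² = 131.72².
Subtracting the A equation from the B and C equations removes the quadratic terms:
-80.6 x − 213.4 y = 15968.79
344.0 x − 643.4 y = 32708.54
Solving the 2×2 system: x ≈ -26.3, y ≈ -64.9 km.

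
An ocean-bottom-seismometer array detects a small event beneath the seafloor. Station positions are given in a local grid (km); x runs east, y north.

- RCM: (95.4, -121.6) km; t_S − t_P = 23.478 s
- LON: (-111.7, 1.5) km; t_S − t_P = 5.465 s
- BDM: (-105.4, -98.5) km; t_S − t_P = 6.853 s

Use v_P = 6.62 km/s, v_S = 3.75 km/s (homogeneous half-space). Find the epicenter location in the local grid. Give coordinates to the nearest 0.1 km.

Distance from S−P lag: d = Δt · v_P v_S / (v_P − v_S) = Δt · (6.62·3.75)/(6.62−3.75) ≈ 8.6498·Δt.
So d_RCM = 203.08, d_LON = 47.27, d_BDM = 59.28 km.
Circle about each station: (x − 95.4)² + (y + 121.6)² = 203.08²; (x + 111.7)² + (y − 1.5)² = 47.27²; (x + 105.4)² + (y + 98.5)² = 59.28².
Subtracting the RCM equation from the LON and BDM equations removes the quadratic terms:
-414.2 x + 246.2 y = 27598.45
-401.6 x + 46.2 y = 34651.06
Solving the 2×2 system: x ≈ -91.0, y ≈ -41.0 km.
Check against RCM (with the unrounded x, y): √((x − 95.4)²+(y + 121.6)²) = 203.08 ≈ 203.08 km. ✓

-91.0 km east, -41.0 km north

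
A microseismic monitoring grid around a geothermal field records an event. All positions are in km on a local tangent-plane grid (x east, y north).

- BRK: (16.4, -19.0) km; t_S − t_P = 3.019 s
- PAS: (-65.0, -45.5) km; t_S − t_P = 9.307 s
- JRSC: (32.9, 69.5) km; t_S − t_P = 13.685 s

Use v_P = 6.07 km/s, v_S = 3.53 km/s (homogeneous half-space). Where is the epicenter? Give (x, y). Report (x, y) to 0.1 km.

(13.5, -44.3)

Distance from S−P lag: d = Δt · v_P v_S / (v_P − v_S) = Δt · (6.07·3.53)/(6.07−3.53) ≈ 8.4359·Δt.
So d_BRK = 25.47, d_PAS = 78.51, d_JRSC = 115.44 km.
Circle about each station: (x − 16.4)² + (y + 19.0)² = 25.47²; (x + 65.0)² + (y + 45.5)² = 78.51²; (x − 32.9)² + (y − 69.5)² = 115.44².
Subtracting the BRK equation from the PAS and JRSC equations removes the quadratic terms:
-162.8 x − 53.0 y = 150.19
33.0 x + 177.0 y = -7394.97
Solving the 2×2 system: x ≈ 13.5, y ≈ -44.3 km.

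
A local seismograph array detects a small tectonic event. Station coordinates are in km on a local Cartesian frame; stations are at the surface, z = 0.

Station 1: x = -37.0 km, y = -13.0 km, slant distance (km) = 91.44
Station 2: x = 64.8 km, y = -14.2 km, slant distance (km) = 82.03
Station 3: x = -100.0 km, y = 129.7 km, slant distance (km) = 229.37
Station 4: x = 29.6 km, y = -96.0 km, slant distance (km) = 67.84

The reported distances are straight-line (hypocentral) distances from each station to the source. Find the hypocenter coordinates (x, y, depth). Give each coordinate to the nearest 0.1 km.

Each station gives a sphere (x−x_i)² + (y−y_i)² + z² = d_i² (stations at z=0).
Subtracting the Station 1 sphere from Station 2 and Station 3: z² cancels, leaving linear equations in x and y:
203.6 x − 2.4 y = 4495.03
-126.0 x + 285.4 y = -18965.23
Solving: x ≈ 21.406, y ≈ -57.001 km (keep extra digits for the depth step; rounded: 21.4, -57.0).
Then from the Station 1 sphere: z² = 91.44² − (x + 37.0)² − (y + 13.0)² with x = 21.406, y = -57.001, so z ≈ 54.899 ≈ 54.9 km.

(21.4, -57.0, 54.9)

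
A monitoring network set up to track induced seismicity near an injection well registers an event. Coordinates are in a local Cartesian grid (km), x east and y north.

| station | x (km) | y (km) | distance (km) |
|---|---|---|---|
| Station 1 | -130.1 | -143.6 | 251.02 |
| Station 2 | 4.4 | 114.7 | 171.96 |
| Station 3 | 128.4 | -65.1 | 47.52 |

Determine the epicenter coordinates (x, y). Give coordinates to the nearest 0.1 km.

Circle about each station: (x + 130.1)² + (y + 143.6)² = 251.02²; (x − 4.4)² + (y − 114.7)² = 171.96²; (x − 128.4)² + (y + 65.1)² = 47.52².
Subtracting pairs of circle equations eliminates x²+y² and gives linear equations (the radical axes):
269.0 x + 516.6 y = 9069.28
517.0 x + 157.0 y = 43930.49
Solving the 2×2 system: x ≈ 94.6, y ≈ -31.7 km.

94.6 km east, -31.7 km north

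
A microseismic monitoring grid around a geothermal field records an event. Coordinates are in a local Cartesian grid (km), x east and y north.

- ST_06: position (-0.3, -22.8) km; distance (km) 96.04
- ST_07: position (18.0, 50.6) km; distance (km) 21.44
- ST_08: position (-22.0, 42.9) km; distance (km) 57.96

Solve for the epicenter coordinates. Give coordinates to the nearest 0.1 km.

Circle about each station: (x + 0.3)² + (y + 22.8)² = 96.04²; (x − 18.0)² + (y − 50.6)² = 21.44²; (x + 22.0)² + (y − 42.9)² = 57.96².
Subtracting the ST_06 equation from the ST_07 and ST_08 equations removes the quadratic terms:
36.6 x + 146.8 y = 11128.44
-43.4 x + 131.4 y = 7668.80
Solving the 2×2 system: x ≈ 30.1, y ≈ 68.3 km.

x ≈ 30.1 km, y ≈ 68.3 km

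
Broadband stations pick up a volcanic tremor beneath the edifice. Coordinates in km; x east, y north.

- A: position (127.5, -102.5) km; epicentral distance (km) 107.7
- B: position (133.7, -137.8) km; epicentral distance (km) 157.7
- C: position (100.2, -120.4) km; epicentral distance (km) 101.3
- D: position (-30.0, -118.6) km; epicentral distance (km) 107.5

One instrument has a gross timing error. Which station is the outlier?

B

Solve using three stations at a time. Using A, C, D (subtract circle equations pairwise → linear system) gives (x, y) ≈ (41.2, -38.0).
Distances from that point to each station vs reported:
  A: calculated 107.7 vs reported 107.7 → residual 0.0 km
  B: calculated 136.1 vs reported 157.7 → residual 21.6 km
  C: calculated 101.3 vs reported 101.3 → residual 0.0 km
  D: calculated 107.5 vs reported 107.5 → residual 0.0 km
A, C, D are mutually consistent (residuals ≈ 0); B is off by 21.6 km.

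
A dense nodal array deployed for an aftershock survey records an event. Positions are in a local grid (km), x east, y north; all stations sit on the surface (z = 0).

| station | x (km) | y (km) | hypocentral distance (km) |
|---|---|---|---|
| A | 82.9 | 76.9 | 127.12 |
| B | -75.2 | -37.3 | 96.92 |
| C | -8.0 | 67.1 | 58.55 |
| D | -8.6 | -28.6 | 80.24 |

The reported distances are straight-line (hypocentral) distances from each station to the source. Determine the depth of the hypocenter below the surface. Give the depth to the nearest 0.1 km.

Each station gives a sphere (x−x_i)² + (y−y_i)² + z² = d_i² (stations at z=0).
Subtracting the A sphere from B and C: z² cancels, leaving linear equations in x and y:
-316.2 x − 228.4 y = 1026.32
-181.8 x − 19.6 y = 4511.78
Solving: x ≈ -28.602, y ≈ 35.103 km (keep extra digits for the depth step; rounded: -28.6, 35.1).
Then from the A sphere: z² = 127.12² − (x − 82.9)² − (y − 76.9)² with x = -28.602, y = 35.103, so z ≈ 44.495 ≈ 44.5 km.
Check against D (with the unrounded solution): distance 80.24 ≈ 80.24 km. ✓

z ≈ 44.5 km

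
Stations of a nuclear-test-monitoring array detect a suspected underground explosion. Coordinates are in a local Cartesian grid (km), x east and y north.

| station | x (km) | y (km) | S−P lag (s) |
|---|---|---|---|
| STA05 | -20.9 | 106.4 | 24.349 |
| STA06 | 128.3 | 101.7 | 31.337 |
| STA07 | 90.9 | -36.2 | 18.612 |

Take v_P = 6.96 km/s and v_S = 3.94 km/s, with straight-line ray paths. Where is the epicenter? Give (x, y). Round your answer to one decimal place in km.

Distance from S−P lag: d = Δt · v_P v_S / (v_P − v_S) = Δt · (6.96·3.94)/(6.96−3.94) ≈ 9.0803·Δt.
So d_STA05 = 221.10, d_STA06 = 284.55, d_STA07 = 169.00 km.
Circle about each station: (x + 20.9)² + (y − 106.4)² = 221.10²; (x − 128.3)² + (y − 101.7)² = 284.55²; (x − 90.9)² + (y + 36.2)² = 169.00².
Subtracting the STA05 equation from the STA06 and STA07 equations removes the quadratic terms:
298.4 x − 9.4 y = -17037.48
223.6 x − 285.2 y = 18139.69
Solving the 2×2 system: x ≈ -60.6, y ≈ -111.1 km.

-60.6 km east, -111.1 km north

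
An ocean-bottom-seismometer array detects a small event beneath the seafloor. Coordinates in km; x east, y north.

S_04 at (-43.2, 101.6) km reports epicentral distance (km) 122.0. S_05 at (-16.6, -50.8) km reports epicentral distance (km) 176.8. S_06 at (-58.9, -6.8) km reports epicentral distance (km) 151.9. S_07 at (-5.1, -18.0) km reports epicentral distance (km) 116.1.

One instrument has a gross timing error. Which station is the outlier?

S_05

Solve using three stations at a time. Using S_04, S_06, S_07 (subtract circle equations pairwise → linear system) gives (x, y) ≈ (73.7, 67.1).
Distances from that point to each station vs reported:
  S_04: calculated 121.9 vs reported 122.0 → residual 0.1 km
  S_05: calculated 148.5 vs reported 176.8 → residual 28.3 km
  S_06: calculated 151.8 vs reported 151.9 → residual 0.1 km
  S_07: calculated 116.0 vs reported 116.1 → residual 0.1 km
S_04, S_06, S_07 are mutually consistent (residuals ≈ 0); S_05 is off by 28.3 km.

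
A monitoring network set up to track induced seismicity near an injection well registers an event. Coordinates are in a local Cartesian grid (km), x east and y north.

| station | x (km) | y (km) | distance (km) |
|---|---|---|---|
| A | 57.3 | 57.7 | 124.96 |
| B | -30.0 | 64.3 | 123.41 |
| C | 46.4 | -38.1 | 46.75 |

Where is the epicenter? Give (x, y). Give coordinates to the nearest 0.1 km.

Circle about each station: (x − 57.3)² + (y − 57.7)² = 124.96²; (x + 30.0)² + (y − 64.3)² = 123.41²; (x − 46.4)² + (y + 38.1)² = 46.75².
Subtracting the A equation from the B and C equations removes the quadratic terms:
-174.6 x + 13.2 y = -1193.12
-21.8 x − 191.6 y = 10421.43
Solving the 2×2 system: x ≈ 2.7, y ≈ -54.7 km.
Check against A (with the unrounded x, y): √((x − 57.3)²+(y − 57.7)²) = 124.96 ≈ 124.96 km. ✓

(2.7, -54.7)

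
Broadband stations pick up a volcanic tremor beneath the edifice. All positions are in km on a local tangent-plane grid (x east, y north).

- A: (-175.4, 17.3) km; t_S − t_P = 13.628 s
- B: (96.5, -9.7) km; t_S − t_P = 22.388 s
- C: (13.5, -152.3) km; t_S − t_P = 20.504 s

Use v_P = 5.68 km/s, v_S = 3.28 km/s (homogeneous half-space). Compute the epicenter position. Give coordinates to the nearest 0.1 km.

x ≈ -76.9 km, y ≈ -21.3 km

Distance from S−P lag: d = Δt · v_P v_S / (v_P − v_S) = Δt · (5.68·3.28)/(5.68−3.28) ≈ 7.7627·Δt.
So d_A = 105.79, d_B = 173.79, d_C = 159.17 km.
Circle about each station: (x + 175.4)² + (y − 17.3)² = 105.79²; (x − 96.5)² + (y + 9.7)² = 173.79²; (x − 13.5)² + (y + 152.3)² = 159.17².
Subtracting the A equation from the B and C equations removes the quadratic terms:
543.8 x − 54.0 y = -40669.55
377.8 x − 339.2 y = -21830.47
Solving the 2×2 system: x ≈ -76.9, y ≈ -21.3 km.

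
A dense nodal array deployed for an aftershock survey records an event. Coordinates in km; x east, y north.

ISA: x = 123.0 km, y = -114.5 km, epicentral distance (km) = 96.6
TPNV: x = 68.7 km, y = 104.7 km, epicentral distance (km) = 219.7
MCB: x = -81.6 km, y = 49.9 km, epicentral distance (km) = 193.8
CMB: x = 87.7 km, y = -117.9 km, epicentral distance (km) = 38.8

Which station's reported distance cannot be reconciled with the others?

Solve using three stations at a time. Using ISA, TPNV, MCB (subtract circle equations pairwise → linear system) gives (x, y) ≈ (26.5, -110.9).
Distances from that point to each station vs reported:
  ISA: calculated 96.5 vs reported 96.6 → residual 0.1 km
  TPNV: calculated 219.7 vs reported 219.7 → residual 0.0 km
  MCB: calculated 193.8 vs reported 193.8 → residual 0.0 km
  CMB: calculated 61.6 vs reported 38.8 → residual 22.8 km
ISA, TPNV, MCB are mutually consistent (residuals ≈ 0); CMB is off by 22.8 km.

CMB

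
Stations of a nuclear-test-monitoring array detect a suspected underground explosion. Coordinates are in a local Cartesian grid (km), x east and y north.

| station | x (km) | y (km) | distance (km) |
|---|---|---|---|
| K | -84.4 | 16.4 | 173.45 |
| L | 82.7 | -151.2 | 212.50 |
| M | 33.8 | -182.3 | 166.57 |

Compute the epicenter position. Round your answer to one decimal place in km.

Circle about each station: (x + 84.4)² + (y − 16.4)² = 173.45²; (x − 82.7)² + (y + 151.2)² = 212.50²; (x − 33.8)² + (y + 182.3)² = 166.57².
Subtracting the K equation from the L and M equations removes the quadratic terms:
334.2 x − 335.2 y = 7237.06
236.4 x − 397.4 y = 29322.75
Solving the 2×2 system: x ≈ -129.8, y ≈ -151.0 km.

-129.8 km east, -151.0 km north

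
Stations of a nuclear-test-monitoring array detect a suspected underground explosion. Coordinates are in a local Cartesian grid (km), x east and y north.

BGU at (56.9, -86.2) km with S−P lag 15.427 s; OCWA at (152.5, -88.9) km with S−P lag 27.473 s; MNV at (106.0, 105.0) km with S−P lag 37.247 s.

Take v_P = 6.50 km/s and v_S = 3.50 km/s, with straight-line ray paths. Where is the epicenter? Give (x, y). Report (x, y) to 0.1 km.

Distance from S−P lag: d = Δt · v_P v_S / (v_P − v_S) = Δt · (6.50·3.50)/(6.50−3.50) ≈ 7.5833·Δt.
So d_BGU = 116.99, d_OCWA = 208.34, d_MNV = 282.46 km.
Circle about each station: (x − 56.9)² + (y + 86.2)² = 116.99²; (x − 152.5)² + (y + 88.9)² = 208.34²; (x − 106.0)² + (y − 105.0)² = 282.46².
Subtracting pairs of circle equations eliminates x²+y² and gives linear equations (the radical axes):
191.2 x − 5.4 y = -9227.49
98.2 x + 382.4 y = -54504.04
Solving the 2×2 system: x ≈ -51.9, y ≈ -129.2 km.
Check against BGU (with the unrounded x, y): √((x − 56.9)²+(y + 86.2)²) = 117.00 ≈ 116.99 km. ✓

(-51.9, -129.2)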